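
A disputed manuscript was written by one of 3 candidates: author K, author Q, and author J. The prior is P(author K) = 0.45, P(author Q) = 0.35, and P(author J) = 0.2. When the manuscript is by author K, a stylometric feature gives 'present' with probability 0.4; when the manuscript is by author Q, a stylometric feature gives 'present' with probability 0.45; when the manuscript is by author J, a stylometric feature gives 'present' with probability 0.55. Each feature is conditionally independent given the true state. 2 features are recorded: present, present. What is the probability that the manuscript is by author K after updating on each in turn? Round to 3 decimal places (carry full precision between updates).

0.354

Apply Bayes' rule sequentially, carrying P(author K) forward.
After 'present': normaliser = 0.4·0.4500 + 0.45·0.3500 + 0.55·0.2000; P(author K) ≈ 0.4022, P(author Q) ≈ 0.3520, P(author J) ≈ 0.2458
After 'present': normaliser = 0.4·0.4022 + 0.45·0.3520 + 0.55·0.2458; P(author K) ≈ 0.3540, P(author Q) ≈ 0.3485, P(author J) ≈ 0.2975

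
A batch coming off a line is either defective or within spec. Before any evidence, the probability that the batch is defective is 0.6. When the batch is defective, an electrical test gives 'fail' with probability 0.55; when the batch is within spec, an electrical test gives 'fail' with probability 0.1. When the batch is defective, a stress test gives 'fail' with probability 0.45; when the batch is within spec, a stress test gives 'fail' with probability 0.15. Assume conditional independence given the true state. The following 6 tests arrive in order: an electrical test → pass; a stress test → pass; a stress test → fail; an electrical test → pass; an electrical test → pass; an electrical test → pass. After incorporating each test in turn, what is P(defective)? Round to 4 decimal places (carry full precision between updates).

After an electrical test='pass': P(defective) = 0.45·0.6000 / (0.45·0.6000 + 0.9·0.4000) ≈ 0.4286
After a stress test='pass': P(defective) = 0.55·0.4286 / (0.55·0.4286 + 0.85·0.5714) ≈ 0.3267
After a stress test='fail': P(defective) = 0.45·0.3267 / (0.45·0.3267 + 0.15·0.6733) ≈ 0.5928
After an electrical test='pass': P(defective) = 0.45·0.5928 / (0.45·0.5928 + 0.9·0.4072) ≈ 0.4213
After an electrical test='pass': P(defective) = 0.45·0.4213 / (0.45·0.4213 + 0.9·0.5787) ≈ 0.2668
After an electrical test='pass': P(defective) = 0.45·0.2668 / (0.45·0.2668 + 0.9·0.7332) ≈ 0.1540

0.1540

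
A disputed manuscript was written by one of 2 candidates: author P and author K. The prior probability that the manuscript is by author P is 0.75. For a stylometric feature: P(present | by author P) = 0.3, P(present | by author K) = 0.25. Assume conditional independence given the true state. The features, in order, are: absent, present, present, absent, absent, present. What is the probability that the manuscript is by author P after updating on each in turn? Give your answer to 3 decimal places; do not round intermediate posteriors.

0.808

After 'absent': P(author P) = 0.7·0.7500 / (0.7·0.7500 + 0.75·0.2500) ≈ 0.7368
After 'present': P(author P) = 0.3·0.7368 / (0.3·0.7368 + 0.25·0.2632) ≈ 0.7706
After 'present': P(author P) = 0.3·0.7706 / (0.3·0.7706 + 0.25·0.2294) ≈ 0.8013
After 'absent': P(author P) = 0.7·0.8013 / (0.7·0.8013 + 0.75·0.1987) ≈ 0.7901
After 'absent': P(author P) = 0.7·0.7901 / (0.7·0.7901 + 0.75·0.2099) ≈ 0.7784
After 'present': P(author P) = 0.3·0.7784 / (0.3·0.7784 + 0.25·0.2216) ≈ 0.8082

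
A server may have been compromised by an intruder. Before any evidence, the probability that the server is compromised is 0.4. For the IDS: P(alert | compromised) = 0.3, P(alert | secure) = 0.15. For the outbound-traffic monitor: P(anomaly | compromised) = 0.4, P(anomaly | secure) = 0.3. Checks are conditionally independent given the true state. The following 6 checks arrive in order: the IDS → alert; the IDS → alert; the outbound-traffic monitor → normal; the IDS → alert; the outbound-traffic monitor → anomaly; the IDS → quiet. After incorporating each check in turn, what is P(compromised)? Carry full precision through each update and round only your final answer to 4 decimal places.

After the IDS='alert': P(compromised) = 0.3·0.4000 / (0.3·0.4000 + 0.15·0.6000) ≈ 0.5714
After the IDS='alert': P(compromised) = 0.3·0.5714 / (0.3·0.5714 + 0.15·0.4286) ≈ 0.7273
After the outbound-traffic monitor='normal': P(compromised) = 0.6·0.7273 / (0.6·0.7273 + 0.7·0.2727) ≈ 0.6957
After the IDS='alert': P(compromised) = 0.3·0.6957 / (0.3·0.6957 + 0.15·0.3043) ≈ 0.8205
After the outbound-traffic monitor='anomaly': P(compromised) = 0.4·0.8205 / (0.4·0.8205 + 0.3·0.1795) ≈ 0.8591
After the IDS='quiet': P(compromised) = 0.7·0.8591 / (0.7·0.8591 + 0.85·0.1409) ≈ 0.8339

0.8339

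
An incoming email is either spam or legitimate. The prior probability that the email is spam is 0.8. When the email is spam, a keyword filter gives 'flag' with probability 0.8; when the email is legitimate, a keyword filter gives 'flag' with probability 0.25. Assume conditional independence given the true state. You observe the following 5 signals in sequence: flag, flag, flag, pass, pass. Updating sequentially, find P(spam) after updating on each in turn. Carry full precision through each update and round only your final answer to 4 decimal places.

After 'flag': P(spam) = 0.8·0.8000 / (0.8·0.8000 + 0.25·0.2000) ≈ 0.9275
After 'flag': P(spam) = 0.8·0.9275 / (0.8·0.9275 + 0.25·0.0725) ≈ 0.9762
After 'flag': P(spam) = 0.8·0.9762 / (0.8·0.9762 + 0.25·0.0238) ≈ 0.9924
After 'pass': P(spam) = 0.2·0.9924 / (0.2·0.9924 + 0.75·0.0076) ≈ 0.9722
After 'pass': P(spam) = 0.2·0.9722 / (0.2·0.9722 + 0.75·0.0278) ≈ 0.9031

0.9031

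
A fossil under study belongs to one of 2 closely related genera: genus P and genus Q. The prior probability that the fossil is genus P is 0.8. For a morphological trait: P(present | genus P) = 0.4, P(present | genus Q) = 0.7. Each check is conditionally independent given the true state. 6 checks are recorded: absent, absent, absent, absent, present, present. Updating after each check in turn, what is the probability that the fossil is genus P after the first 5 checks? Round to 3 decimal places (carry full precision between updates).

0.973

After 'absent': P(genus P) = 0.6·0.8000 / (0.6·0.8000 + 0.3·0.2000) ≈ 0.8889
After 'absent': P(genus P) = 0.6·0.8889 / (0.6·0.8889 + 0.3·0.1111) ≈ 0.9412
After 'absent': P(genus P) = 0.6·0.9412 / (0.6·0.9412 + 0.3·0.0588) ≈ 0.9697
After 'absent': P(genus P) = 0.6·0.9697 / (0.6·0.9697 + 0.3·0.0303) ≈ 0.9846
After 'present': P(genus P) = 0.4·0.9846 / (0.4·0.9846 + 0.7·0.0154) ≈ 0.9734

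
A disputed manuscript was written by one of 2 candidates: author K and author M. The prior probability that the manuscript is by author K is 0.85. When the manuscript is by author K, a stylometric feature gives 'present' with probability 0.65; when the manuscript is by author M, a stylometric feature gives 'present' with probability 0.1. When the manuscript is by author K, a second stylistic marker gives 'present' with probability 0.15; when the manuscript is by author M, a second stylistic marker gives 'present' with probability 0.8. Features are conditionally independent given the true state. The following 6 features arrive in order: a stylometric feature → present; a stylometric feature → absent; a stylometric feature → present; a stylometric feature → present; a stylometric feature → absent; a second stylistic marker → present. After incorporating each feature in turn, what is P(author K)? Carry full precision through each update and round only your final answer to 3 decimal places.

After a stylometric feature='present': P(author K) = 0.65·0.8500 / (0.65·0.8500 + 0.1·0.1500) ≈ 0.9736
After a stylometric feature='absent': P(author K) = 0.35·0.9736 / (0.35·0.9736 + 0.9·0.0264) ≈ 0.9347
After a stylometric feature='present': P(author K) = 0.65·0.9347 / (0.65·0.9347 + 0.1·0.0653) ≈ 0.9894
After a stylometric feature='present': P(author K) = 0.65·0.9894 / (0.65·0.9894 + 0.1·0.0106) ≈ 0.9984
After a stylometric feature='absent': P(author K) = 0.35·0.9984 / (0.35·0.9984 + 0.9·0.0016) ≈ 0.9958
After a second stylistic marker='present': P(author K) = 0.15·0.9958 / (0.15·0.9958 + 0.8·0.0042) ≈ 0.9778

0.978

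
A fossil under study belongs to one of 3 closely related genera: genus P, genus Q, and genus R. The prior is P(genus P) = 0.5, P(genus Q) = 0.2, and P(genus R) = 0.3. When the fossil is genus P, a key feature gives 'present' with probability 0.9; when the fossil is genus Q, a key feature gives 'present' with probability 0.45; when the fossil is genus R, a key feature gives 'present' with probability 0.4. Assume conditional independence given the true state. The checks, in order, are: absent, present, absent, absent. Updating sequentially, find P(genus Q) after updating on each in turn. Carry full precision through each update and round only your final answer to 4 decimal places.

After 'absent': normaliser = 0.1·0.5000 + 0.55·0.2000 + 0.6·0.3000; P(genus P) ≈ 0.1471, P(genus Q) ≈ 0.3235, P(genus R) ≈ 0.5294
After 'present': normaliser = 0.9·0.1471 + 0.45·0.3235 + 0.4·0.5294; P(genus P) ≈ 0.2703, P(genus Q) ≈ 0.2973, P(genus R) ≈ 0.4324
After 'absent': normaliser = 0.1·0.2703 + 0.55·0.2973 + 0.6·0.4324; P(genus P) ≈ 0.0601, P(genus Q) ≈ 0.3634, P(genus R) ≈ 0.5766
After 'absent': normaliser = 0.1·0.0601 + 0.55·0.3634 + 0.6·0.5766; P(genus P) ≈ 0.0109, P(genus Q) ≈ 0.3622, P(genus R) ≈ 0.6269

0.3622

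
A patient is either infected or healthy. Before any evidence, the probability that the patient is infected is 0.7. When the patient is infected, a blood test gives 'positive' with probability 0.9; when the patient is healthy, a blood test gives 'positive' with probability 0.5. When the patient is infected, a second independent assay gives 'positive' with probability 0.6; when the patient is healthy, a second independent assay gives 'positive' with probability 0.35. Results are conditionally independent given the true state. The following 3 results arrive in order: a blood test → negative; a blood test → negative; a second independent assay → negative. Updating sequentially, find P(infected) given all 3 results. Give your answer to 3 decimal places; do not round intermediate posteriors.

Each posterior becomes the prior for the next update.
After a blood test='negative': P(infected) = 0.1·0.7000 / (0.1·0.7000 + 0.5·0.3000) ≈ 0.3182
After a blood test='negative': P(infected) = 0.1·0.3182 / (0.1·0.3182 + 0.5·0.6818) ≈ 0.0854
After a second independent assay='negative': P(infected) = 0.4·0.0854 / (0.4·0.0854 + 0.65·0.9146) ≈ 0.0543

0.054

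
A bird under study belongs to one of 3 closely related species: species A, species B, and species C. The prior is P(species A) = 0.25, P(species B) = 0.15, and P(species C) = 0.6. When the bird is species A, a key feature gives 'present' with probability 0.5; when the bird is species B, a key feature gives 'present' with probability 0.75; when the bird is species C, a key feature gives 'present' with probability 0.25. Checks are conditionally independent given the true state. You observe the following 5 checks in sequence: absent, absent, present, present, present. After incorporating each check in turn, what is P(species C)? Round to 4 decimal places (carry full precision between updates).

After 'absent': normaliser = 0.5·0.2500 + 0.25·0.1500 + 0.75·0.6000; P(species A) ≈ 0.2041, P(species B) ≈ 0.0612, P(species C) ≈ 0.7347
After 'absent': normaliser = 0.5·0.2041 + 0.25·0.0612 + 0.75·0.7347; P(species A) ≈ 0.1527, P(species B) ≈ 0.0229, P(species C) ≈ 0.8244
After 'present': normaliser = 0.5·0.1527 + 0.75·0.0229 + 0.25·0.8244; P(species A) ≈ 0.2548, P(species B) ≈ 0.0573, P(species C) ≈ 0.6879
After 'present': normaliser = 0.5·0.2548 + 0.75·0.0573 + 0.25·0.6879; P(species A) ≈ 0.3721, P(species B) ≈ 0.1256, P(species C) ≈ 0.5023
After 'present': normaliser = 0.5·0.3721 + 0.75·0.1256 + 0.25·0.5023; P(species A) ≈ 0.4585, P(species B) ≈ 0.2321, P(species C) ≈ 0.3095

0.3095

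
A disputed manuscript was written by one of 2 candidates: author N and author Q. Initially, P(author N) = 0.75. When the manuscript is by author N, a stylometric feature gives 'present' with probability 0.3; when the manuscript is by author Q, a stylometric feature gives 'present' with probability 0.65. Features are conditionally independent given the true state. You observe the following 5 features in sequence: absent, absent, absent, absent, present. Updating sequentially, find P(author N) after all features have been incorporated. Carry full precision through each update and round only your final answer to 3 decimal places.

After 'absent': P(author N) = 0.7·0.7500 / (0.7·0.7500 + 0.35·0.2500) ≈ 0.8571
After 'absent': P(author N) = 0.7·0.8571 / (0.7·0.8571 + 0.35·0.1429) ≈ 0.9231
After 'absent': P(author N) = 0.7·0.9231 / (0.7·0.9231 + 0.35·0.0769) ≈ 0.9600
After 'absent': P(author N) = 0.7·0.9600 / (0.7·0.9600 + 0.35·0.0400) ≈ 0.9796
After 'present': P(author N) = 0.3·0.9796 / (0.3·0.9796 + 0.65·0.0204) ≈ 0.9568

0.957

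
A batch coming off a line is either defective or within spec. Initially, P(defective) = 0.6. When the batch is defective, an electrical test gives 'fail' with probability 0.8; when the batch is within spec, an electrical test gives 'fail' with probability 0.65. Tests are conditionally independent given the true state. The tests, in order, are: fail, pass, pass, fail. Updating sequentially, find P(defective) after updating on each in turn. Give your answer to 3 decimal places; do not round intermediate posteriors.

0.426

Each posterior becomes the prior for the next update.
After 'fail': P(defective) = 0.8·0.6000 / (0.8·0.6000 + 0.65·0.4000) ≈ 0.6486
After 'pass': P(defective) = 0.2·0.6486 / (0.2·0.6486 + 0.35·0.3514) ≈ 0.5134
After 'pass': P(defective) = 0.2·0.5134 / (0.2·0.5134 + 0.35·0.4866) ≈ 0.3761
After 'fail': P(defective) = 0.8·0.3761 / (0.8·0.3761 + 0.65·0.6239) ≈ 0.4259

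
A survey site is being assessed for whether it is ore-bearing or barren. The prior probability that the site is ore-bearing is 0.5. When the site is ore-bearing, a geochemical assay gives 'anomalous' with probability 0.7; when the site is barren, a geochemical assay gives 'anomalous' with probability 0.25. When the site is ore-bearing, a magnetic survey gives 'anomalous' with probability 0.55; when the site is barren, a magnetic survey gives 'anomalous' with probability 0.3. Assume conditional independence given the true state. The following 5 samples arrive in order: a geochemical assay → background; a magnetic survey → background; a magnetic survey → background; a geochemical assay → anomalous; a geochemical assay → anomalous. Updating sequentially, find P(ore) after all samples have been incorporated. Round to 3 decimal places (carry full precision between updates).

After a geochemical assay='background': P(ore) = 0.3·0.5000 / (0.3·0.5000 + 0.75·0.5000) ≈ 0.2857
After a magnetic survey='background': P(ore) = 0.45·0.2857 / (0.45·0.2857 + 0.7·0.7143) ≈ 0.2045
After a magnetic survey='background': P(ore) = 0.45·0.2045 / (0.45·0.2045 + 0.7·0.7955) ≈ 0.1419
After a geochemical assay='anomalous': P(ore) = 0.7·0.1419 / (0.7·0.1419 + 0.25·0.8581) ≈ 0.3164
After a geochemical assay='anomalous': P(ore) = 0.7·0.3164 / (0.7·0.3164 + 0.25·0.6836) ≈ 0.5645

0.564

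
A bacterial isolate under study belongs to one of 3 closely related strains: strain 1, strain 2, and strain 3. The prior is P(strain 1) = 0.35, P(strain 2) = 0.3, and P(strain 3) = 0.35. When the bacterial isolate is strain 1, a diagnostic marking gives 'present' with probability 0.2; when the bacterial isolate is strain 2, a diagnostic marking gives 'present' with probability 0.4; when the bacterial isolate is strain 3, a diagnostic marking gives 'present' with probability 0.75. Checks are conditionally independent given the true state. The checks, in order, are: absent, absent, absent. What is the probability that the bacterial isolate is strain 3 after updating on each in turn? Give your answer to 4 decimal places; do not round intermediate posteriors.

After 'absent': normaliser = 0.8·0.3500 + 0.6·0.3000 + 0.25·0.3500; P(strain 1) ≈ 0.5114, P(strain 2) ≈ 0.3288, P(strain 3) ≈ 0.1598
After 'absent': normaliser = 0.8·0.5114 + 0.6·0.3288 + 0.25·0.1598; P(strain 1) ≈ 0.6330, P(strain 2) ≈ 0.3052, P(strain 3) ≈ 0.0618
After 'absent': normaliser = 0.8·0.6330 + 0.6·0.3052 + 0.25·0.0618; P(strain 1) ≈ 0.7183, P(strain 2) ≈ 0.2598, P(strain 3) ≈ 0.0219

0.0219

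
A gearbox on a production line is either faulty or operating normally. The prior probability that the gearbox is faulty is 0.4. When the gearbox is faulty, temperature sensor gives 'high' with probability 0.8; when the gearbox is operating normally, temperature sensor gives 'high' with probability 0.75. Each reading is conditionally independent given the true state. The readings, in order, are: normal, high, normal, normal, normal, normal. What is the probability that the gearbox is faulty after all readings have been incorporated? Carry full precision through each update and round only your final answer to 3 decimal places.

After 'normal': P(faulty) = 0.2·0.4000 / (0.2·0.4000 + 0.25·0.6000) ≈ 0.3478
After 'high': P(faulty) = 0.8·0.3478 / (0.8·0.3478 + 0.75·0.6522) ≈ 0.3626
After 'normal': P(faulty) = 0.2·0.3626 / (0.2·0.3626 + 0.25·0.6374) ≈ 0.3128
After 'normal': P(faulty) = 0.2·0.3128 / (0.2·0.3128 + 0.25·0.6872) ≈ 0.2669
After 'normal': P(faulty) = 0.2·0.2669 / (0.2·0.2669 + 0.25·0.7331) ≈ 0.2256
After 'normal': P(faulty) = 0.2·0.2256 / (0.2·0.2256 + 0.25·0.7744) ≈ 0.1890

0.189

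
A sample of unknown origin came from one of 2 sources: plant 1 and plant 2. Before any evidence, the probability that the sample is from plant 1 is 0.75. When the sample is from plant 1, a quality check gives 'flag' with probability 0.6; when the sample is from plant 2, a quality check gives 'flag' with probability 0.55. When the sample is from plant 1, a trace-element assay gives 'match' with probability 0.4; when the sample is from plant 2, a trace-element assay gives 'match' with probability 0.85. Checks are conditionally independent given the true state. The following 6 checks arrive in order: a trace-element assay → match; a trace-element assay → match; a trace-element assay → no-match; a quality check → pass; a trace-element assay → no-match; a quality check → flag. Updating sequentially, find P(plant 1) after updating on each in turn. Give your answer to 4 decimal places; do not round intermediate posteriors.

0.9116

Apply Bayes' rule sequentially, carrying P(plant 1) forward.
After a trace-element assay='match': P(plant 1) = 0.4·0.7500 / (0.4·0.7500 + 0.85·0.2500) ≈ 0.5854
After a trace-element assay='match': P(plant 1) = 0.4·0.5854 / (0.4·0.5854 + 0.85·0.4146) ≈ 0.3992
After a trace-element assay='no-match': P(plant 1) = 0.6·0.3992 / (0.6·0.3992 + 0.15·0.6008) ≈ 0.7266
After a quality check='pass': P(plant 1) = 0.4·0.7266 / (0.4·0.7266 + 0.45·0.2734) ≈ 0.7026
After a trace-element assay='no-match': P(plant 1) = 0.6·0.7026 / (0.6·0.7026 + 0.15·0.2974) ≈ 0.9043
After a quality check='flag': P(plant 1) = 0.6·0.9043 / (0.6·0.9043 + 0.55·0.0957) ≈ 0.9116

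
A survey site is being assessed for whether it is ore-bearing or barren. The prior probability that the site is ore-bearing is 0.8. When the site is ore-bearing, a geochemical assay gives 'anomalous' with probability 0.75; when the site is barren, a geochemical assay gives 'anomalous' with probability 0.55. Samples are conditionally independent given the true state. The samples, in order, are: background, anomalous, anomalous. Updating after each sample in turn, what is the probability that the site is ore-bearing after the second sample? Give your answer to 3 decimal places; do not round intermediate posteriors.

0.752

Each posterior becomes the prior for the next update.
After 'background': P(ore) = 0.25·0.8000 / (0.25·0.8000 + 0.45·0.2000) ≈ 0.6897
After 'anomalous': P(ore) = 0.75·0.6897 / (0.75·0.6897 + 0.55·0.3103) ≈ 0.7519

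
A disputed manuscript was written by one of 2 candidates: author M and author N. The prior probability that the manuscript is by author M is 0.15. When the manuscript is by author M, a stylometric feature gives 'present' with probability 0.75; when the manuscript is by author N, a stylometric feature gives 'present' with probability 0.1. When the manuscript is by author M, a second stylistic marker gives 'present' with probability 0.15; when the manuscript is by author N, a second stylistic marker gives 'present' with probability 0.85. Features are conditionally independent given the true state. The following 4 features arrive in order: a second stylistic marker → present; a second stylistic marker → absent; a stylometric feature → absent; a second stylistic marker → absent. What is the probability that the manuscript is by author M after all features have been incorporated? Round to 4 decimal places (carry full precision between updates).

0.2174

Each posterior becomes the prior for the next update.
After a second stylistic marker='present': P(author M) = 0.15·0.1500 / (0.15·0.1500 + 0.85·0.8500) ≈ 0.0302
After a second stylistic marker='absent': P(author M) = 0.85·0.0302 / (0.85·0.0302 + 0.15·0.9698) ≈ 0.1500
After a stylometric feature='absent': P(author M) = 0.25·0.1500 / (0.25·0.1500 + 0.9·0.8500) ≈ 0.0467
After a second stylistic marker='absent': P(author M) = 0.85·0.0467 / (0.85·0.0467 + 0.15·0.9533) ≈ 0.2174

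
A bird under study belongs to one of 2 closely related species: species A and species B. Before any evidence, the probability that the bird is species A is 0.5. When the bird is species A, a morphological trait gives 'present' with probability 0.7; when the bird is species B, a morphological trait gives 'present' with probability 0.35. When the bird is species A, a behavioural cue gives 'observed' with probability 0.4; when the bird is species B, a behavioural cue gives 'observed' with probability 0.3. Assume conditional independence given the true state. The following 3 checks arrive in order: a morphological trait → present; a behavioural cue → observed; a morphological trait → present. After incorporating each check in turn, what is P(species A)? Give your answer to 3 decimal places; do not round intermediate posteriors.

After a morphological trait='present': P(species A) = 0.7·0.5000 / (0.7·0.5000 + 0.35·0.5000) ≈ 0.6667
After a behavioural cue='observed': P(species A) = 0.4·0.6667 / (0.4·0.6667 + 0.3·0.3333) ≈ 0.7273
After a morphological trait='present': P(species A) = 0.7·0.7273 / (0.7·0.7273 + 0.35·0.2727) ≈ 0.8421

0.842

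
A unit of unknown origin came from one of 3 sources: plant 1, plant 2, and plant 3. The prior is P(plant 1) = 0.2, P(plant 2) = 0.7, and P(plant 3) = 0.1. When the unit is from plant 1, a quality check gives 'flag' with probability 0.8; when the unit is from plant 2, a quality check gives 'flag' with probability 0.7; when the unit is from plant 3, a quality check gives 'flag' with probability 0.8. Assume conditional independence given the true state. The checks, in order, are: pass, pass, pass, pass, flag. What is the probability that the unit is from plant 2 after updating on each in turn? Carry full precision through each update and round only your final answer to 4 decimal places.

0.9118

Each posterior becomes the prior for the next update.
After 'pass': normaliser = 0.2·0.2000 + 0.3·0.7000 + 0.2·0.1000; P(plant 1) ≈ 0.1481, P(plant 2) ≈ 0.7778, P(plant 3) ≈ 0.0741
After 'pass': normaliser = 0.2·0.1481 + 0.3·0.7778 + 0.2·0.0741; P(plant 1) ≈ 0.1067, P(plant 2) ≈ 0.8400, P(plant 3) ≈ 0.0533
After 'pass': normaliser = 0.2·0.1067 + 0.3·0.8400 + 0.2·0.0533; P(plant 1) ≈ 0.0751, P(plant 2) ≈ 0.8873, P(plant 3) ≈ 0.0376
After 'pass': normaliser = 0.2·0.0751 + 0.3·0.8873 + 0.2·0.0376; P(plant 1) ≈ 0.0520, P(plant 2) ≈ 0.9220, P(plant 3) ≈ 0.0260
After 'flag': normaliser = 0.8·0.0520 + 0.7·0.9220 + 0.8·0.0260; P(plant 1) ≈ 0.0588, P(plant 2) ≈ 0.9118, P(plant 3) ≈ 0.0294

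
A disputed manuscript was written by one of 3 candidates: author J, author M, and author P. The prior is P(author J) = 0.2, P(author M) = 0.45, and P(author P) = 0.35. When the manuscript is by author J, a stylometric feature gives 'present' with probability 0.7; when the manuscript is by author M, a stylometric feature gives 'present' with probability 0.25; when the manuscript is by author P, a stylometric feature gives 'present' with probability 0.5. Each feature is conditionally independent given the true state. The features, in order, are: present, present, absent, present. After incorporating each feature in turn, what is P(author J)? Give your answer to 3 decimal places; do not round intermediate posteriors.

0.431

After 'present': normaliser = 0.7·0.2000 + 0.25·0.4500 + 0.5·0.3500; P(author J) ≈ 0.3275, P(author M) ≈ 0.2632, P(author P) ≈ 0.4094
After 'present': normaliser = 0.7·0.3275 + 0.25·0.2632 + 0.5·0.4094; P(author J) ≈ 0.4587, P(author M) ≈ 0.1317, P(author P) ≈ 0.4096
After 'absent': normaliser = 0.3·0.4587 + 0.75·0.1317 + 0.5·0.4096; P(author J) ≈ 0.3120, P(author M) ≈ 0.2238, P(author P) ≈ 0.4642
After 'present': normaliser = 0.7·0.3120 + 0.25·0.2238 + 0.5·0.4642; P(author J) ≈ 0.4312, P(author M) ≈ 0.1105, P(author P) ≈ 0.4583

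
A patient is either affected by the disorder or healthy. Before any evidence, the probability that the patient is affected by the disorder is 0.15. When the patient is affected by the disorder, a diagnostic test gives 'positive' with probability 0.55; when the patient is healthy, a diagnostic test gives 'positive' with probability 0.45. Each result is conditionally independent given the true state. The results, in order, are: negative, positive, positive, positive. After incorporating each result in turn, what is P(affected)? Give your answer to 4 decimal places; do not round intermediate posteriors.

0.2086

Each posterior becomes the prior for the next update.
After 'negative': P(affected) = 0.45·0.1500 / (0.45·0.1500 + 0.55·0.8500) ≈ 0.1262
After 'positive': P(affected) = 0.55·0.1262 / (0.55·0.1262 + 0.45·0.8738) ≈ 0.1500
After 'positive': P(affected) = 0.55·0.1500 / (0.55·0.1500 + 0.45·0.8500) ≈ 0.1774
After 'positive': P(affected) = 0.55·0.1774 / (0.55·0.1774 + 0.45·0.8226) ≈ 0.2086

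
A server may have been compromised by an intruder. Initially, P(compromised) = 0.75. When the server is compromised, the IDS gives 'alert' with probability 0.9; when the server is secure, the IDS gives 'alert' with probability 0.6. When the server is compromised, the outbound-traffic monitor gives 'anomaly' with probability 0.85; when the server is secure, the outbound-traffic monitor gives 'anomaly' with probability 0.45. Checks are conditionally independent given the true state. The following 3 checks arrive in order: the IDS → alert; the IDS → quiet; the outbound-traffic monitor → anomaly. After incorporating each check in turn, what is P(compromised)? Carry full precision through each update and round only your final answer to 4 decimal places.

After the IDS='alert': P(compromised) = 0.9·0.7500 / (0.9·0.7500 + 0.6·0.2500) ≈ 0.8182
After the IDS='quiet': P(compromised) = 0.1·0.8182 / (0.1·0.8182 + 0.4·0.1818) ≈ 0.5294
After the outbound-traffic monitor='anomaly': P(compromised) = 0.85·0.5294 / (0.85·0.5294 + 0.45·0.4706) ≈ 0.6800

0.6800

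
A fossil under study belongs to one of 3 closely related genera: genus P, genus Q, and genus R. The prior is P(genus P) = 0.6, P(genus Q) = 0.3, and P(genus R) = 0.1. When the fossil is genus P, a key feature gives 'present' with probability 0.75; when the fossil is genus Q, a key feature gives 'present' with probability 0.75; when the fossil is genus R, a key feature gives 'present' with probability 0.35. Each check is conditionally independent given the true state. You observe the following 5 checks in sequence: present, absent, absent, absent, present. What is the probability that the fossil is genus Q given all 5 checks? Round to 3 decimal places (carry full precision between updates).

0.234

Apply Bayes' rule sequentially, carrying P(genus Q) forward.
After 'present': normaliser = 0.75·0.6000 + 0.75·0.3000 + 0.35·0.1000; P(genus P) ≈ 0.6338, P(genus Q) ≈ 0.3169, P(genus R) ≈ 0.0493
After 'absent': normaliser = 0.25·0.6338 + 0.25·0.3169 + 0.65·0.0493; P(genus P) ≈ 0.5875, P(genus Q) ≈ 0.2937, P(genus R) ≈ 0.1188
After 'absent': normaliser = 0.25·0.5875 + 0.25·0.2937 + 0.65·0.1188; P(genus P) ≈ 0.4936, P(genus Q) ≈ 0.2468, P(genus R) ≈ 0.2595
After 'absent': normaliser = 0.25·0.4936 + 0.25·0.2468 + 0.65·0.2595; P(genus P) ≈ 0.3488, P(genus Q) ≈ 0.1744, P(genus R) ≈ 0.4768
After 'present': normaliser = 0.75·0.3488 + 0.75·0.1744 + 0.35·0.4768; P(genus P) ≈ 0.4677, P(genus Q) ≈ 0.2339, P(genus R) ≈ 0.2984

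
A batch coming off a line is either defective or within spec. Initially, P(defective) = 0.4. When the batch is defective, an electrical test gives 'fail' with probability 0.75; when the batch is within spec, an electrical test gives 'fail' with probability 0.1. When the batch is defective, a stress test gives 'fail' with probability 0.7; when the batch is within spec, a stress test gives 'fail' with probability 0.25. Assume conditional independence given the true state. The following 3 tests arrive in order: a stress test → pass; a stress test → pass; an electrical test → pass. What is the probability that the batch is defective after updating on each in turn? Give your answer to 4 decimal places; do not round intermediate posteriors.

0.0288

After a stress test='pass': P(defective) = 0.3·0.4000 / (0.3·0.4000 + 0.75·0.6000) ≈ 0.2105
After a stress test='pass': P(defective) = 0.3·0.2105 / (0.3·0.2105 + 0.75·0.7895) ≈ 0.0964
After an electrical test='pass': P(defective) = 0.25·0.0964 / (0.25·0.0964 + 0.9·0.9036) ≈ 0.0288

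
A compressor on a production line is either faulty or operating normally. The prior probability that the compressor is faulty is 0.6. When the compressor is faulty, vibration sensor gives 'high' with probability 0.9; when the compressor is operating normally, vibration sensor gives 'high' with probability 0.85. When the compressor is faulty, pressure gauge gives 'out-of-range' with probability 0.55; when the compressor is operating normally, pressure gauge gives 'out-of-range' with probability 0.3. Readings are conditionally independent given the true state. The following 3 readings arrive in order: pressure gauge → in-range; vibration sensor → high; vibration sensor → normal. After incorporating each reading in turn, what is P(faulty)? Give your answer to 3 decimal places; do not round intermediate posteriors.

Apply Bayes' rule sequentially, carrying P(faulty) forward.
After pressure gauge='in-range': P(faulty) = 0.45·0.6000 / (0.45·0.6000 + 0.7·0.4000) ≈ 0.4909
After vibration sensor='high': P(faulty) = 0.9·0.4909 / (0.9·0.4909 + 0.85·0.5091) ≈ 0.5052
After vibration sensor='normal': P(faulty) = 0.1·0.5052 / (0.1·0.5052 + 0.15·0.4948) ≈ 0.4050

0.405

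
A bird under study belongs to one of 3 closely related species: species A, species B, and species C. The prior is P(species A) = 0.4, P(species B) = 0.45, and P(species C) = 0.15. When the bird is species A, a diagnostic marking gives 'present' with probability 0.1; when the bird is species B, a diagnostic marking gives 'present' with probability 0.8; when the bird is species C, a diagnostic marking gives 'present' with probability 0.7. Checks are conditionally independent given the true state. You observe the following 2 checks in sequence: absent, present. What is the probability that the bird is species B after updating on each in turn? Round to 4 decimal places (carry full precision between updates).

After 'absent': normaliser = 0.9·0.4000 + 0.2·0.4500 + 0.3·0.1500; P(species A) ≈ 0.7273, P(species B) ≈ 0.1818, P(species C) ≈ 0.0909
After 'present': normaliser = 0.1·0.7273 + 0.8·0.1818 + 0.7·0.0909; P(species A) ≈ 0.2581, P(species B) ≈ 0.5161, P(species C) ≈ 0.2258

0.5161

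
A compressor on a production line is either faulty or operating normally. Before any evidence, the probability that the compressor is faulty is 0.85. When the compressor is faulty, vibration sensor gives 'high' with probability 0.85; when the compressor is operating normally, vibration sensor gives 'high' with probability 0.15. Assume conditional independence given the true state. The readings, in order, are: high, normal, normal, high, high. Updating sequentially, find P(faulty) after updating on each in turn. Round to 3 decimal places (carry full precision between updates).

0.970

Apply Bayes' rule sequentially, carrying P(faulty) forward.
After 'high': P(faulty) = 0.85·0.8500 / (0.85·0.8500 + 0.15·0.1500) ≈ 0.9698
After 'normal': P(faulty) = 0.15·0.9698 / (0.15·0.9698 + 0.85·0.0302) ≈ 0.8500
After 'normal': P(faulty) = 0.15·0.8500 / (0.15·0.8500 + 0.85·0.1500) ≈ 0.5000
After 'high': P(faulty) = 0.85·0.5000 / (0.85·0.5000 + 0.15·0.5000) ≈ 0.8500
After 'high': P(faulty) = 0.85·0.8500 / (0.85·0.8500 + 0.15·0.1500) ≈ 0.9698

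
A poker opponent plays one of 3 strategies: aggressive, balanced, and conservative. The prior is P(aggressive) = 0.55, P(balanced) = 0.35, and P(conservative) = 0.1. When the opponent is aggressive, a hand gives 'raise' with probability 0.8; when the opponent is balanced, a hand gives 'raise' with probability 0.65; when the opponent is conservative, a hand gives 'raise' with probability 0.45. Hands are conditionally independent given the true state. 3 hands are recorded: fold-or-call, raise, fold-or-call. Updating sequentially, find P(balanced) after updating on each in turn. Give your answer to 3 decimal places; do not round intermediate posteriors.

Apply Bayes' rule sequentially, carrying P(balanced) forward.
After 'fold-or-call': normaliser = 0.2·0.5500 + 0.35·0.3500 + 0.55·0.1000; P(aggressive) ≈ 0.3826, P(balanced) ≈ 0.4261, P(conservative) ≈ 0.1913
After 'raise': normaliser = 0.8·0.3826 + 0.65·0.4261 + 0.45·0.1913; P(aggressive) ≈ 0.4574, P(balanced) ≈ 0.4139, P(conservative) ≈ 0.1287
After 'fold-or-call': normaliser = 0.2·0.4574 + 0.35·0.4139 + 0.55·0.1287; P(aggressive) ≈ 0.2979, P(balanced) ≈ 0.4717, P(conservative) ≈ 0.2304

0.472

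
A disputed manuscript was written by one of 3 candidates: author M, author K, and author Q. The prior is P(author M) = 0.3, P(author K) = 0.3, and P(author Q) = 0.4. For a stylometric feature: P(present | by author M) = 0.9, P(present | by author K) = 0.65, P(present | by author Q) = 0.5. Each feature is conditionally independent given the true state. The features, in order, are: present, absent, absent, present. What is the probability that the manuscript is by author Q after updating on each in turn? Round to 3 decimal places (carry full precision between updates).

After 'present': normaliser = 0.9·0.3000 + 0.65·0.3000 + 0.5·0.4000; P(author M) ≈ 0.4060, P(author K) ≈ 0.2932, P(author Q) ≈ 0.3008
After 'absent': normaliser = 0.1·0.4060 + 0.35·0.2932 + 0.5·0.3008; P(author M) ≈ 0.1383, P(author K) ≈ 0.3496, P(author Q) ≈ 0.5122
After 'absent': normaliser = 0.1·0.1383 + 0.35·0.3496 + 0.5·0.5122; P(author M) ≈ 0.0353, P(author K) ≈ 0.3119, P(author Q) ≈ 0.6528
After 'present': normaliser = 0.9·0.0353 + 0.65·0.3119 + 0.5·0.6528; P(author M) ≈ 0.0566, P(author K) ≈ 0.3615, P(author Q) ≈ 0.5820

0.582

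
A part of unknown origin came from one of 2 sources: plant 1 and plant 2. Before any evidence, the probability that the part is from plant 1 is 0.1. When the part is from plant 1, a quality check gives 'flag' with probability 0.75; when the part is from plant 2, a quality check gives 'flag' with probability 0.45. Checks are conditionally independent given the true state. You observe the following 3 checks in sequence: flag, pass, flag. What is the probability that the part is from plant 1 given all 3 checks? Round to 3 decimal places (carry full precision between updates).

After 'flag': P(plant 1) = 0.75·0.1000 / (0.75·0.1000 + 0.45·0.9000) ≈ 0.1562
After 'pass': P(plant 1) = 0.25·0.1562 / (0.25·0.1562 + 0.55·0.8438) ≈ 0.0776
After 'flag': P(plant 1) = 0.75·0.0776 / (0.75·0.0776 + 0.45·0.9224) ≈ 0.1230

0.123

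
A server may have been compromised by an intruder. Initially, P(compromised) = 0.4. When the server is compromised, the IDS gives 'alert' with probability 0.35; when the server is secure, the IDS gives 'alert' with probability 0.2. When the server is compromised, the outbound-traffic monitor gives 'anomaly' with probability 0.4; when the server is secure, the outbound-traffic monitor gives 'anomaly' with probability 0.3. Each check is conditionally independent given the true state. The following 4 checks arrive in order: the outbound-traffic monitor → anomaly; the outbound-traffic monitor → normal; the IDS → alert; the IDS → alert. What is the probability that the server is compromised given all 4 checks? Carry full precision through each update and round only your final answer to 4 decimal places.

After the outbound-traffic monitor='anomaly': P(compromised) = 0.4·0.4000 / (0.4·0.4000 + 0.3·0.6000) ≈ 0.4706
After the outbound-traffic monitor='normal': P(compromised) = 0.6·0.4706 / (0.6·0.4706 + 0.7·0.5294) ≈ 0.4324
After the IDS='alert': P(compromised) = 0.35·0.4324 / (0.35·0.4324 + 0.2·0.5676) ≈ 0.5714
After the IDS='alert': P(compromised) = 0.35·0.5714 / (0.35·0.5714 + 0.2·0.4286) ≈ 0.7000

0.7000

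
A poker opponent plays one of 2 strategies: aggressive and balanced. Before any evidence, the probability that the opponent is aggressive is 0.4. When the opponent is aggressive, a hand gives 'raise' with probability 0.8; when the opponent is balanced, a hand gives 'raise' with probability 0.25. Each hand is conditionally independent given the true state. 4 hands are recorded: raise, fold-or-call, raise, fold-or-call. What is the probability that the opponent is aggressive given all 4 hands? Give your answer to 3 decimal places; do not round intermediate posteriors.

0.327

After 'raise': P(aggressive) = 0.8·0.4000 / (0.8·0.4000 + 0.25·0.6000) ≈ 0.6809
After 'fold-or-call': P(aggressive) = 0.2·0.6809 / (0.2·0.6809 + 0.75·0.3191) ≈ 0.3626
After 'raise': P(aggressive) = 0.8·0.3626 / (0.8·0.3626 + 0.25·0.6374) ≈ 0.6454
After 'fold-or-call': P(aggressive) = 0.2·0.6454 / (0.2·0.6454 + 0.75·0.3546) ≈ 0.3268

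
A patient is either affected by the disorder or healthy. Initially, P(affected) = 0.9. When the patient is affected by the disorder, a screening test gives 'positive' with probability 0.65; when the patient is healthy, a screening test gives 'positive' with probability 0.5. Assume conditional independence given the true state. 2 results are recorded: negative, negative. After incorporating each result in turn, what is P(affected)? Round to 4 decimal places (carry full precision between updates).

0.8152

After 'negative': P(affected) = 0.35·0.9000 / (0.35·0.9000 + 0.5·0.1000) ≈ 0.8630
After 'negative': P(affected) = 0.35·0.8630 / (0.35·0.8630 + 0.5·0.1370) ≈ 0.8152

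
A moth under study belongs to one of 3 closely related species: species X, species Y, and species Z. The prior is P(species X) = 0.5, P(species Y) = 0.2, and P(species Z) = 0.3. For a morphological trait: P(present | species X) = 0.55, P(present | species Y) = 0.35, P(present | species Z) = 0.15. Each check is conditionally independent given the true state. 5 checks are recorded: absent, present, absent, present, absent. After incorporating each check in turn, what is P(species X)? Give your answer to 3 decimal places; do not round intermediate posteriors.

0.559

Each posterior becomes the prior for the next update.
After 'absent': normaliser = 0.45·0.5000 + 0.65·0.2000 + 0.85·0.3000; P(species X) ≈ 0.3689, P(species Y) ≈ 0.2131, P(species Z) ≈ 0.4180
After 'present': normaliser = 0.55·0.3689 + 0.35·0.2131 + 0.15·0.4180; P(species X) ≈ 0.5964, P(species Y) ≈ 0.2193, P(species Z) ≈ 0.1843
After 'absent': normaliser = 0.45·0.5964 + 0.65·0.2193 + 0.85·0.1843; P(species X) ≈ 0.4728, P(species Y) ≈ 0.2511, P(species Z) ≈ 0.2761
After 'present': normaliser = 0.55·0.4728 + 0.35·0.2511 + 0.15·0.2761; P(species X) ≈ 0.6679, P(species Y) ≈ 0.2257, P(species Z) ≈ 0.1064
After 'absent': normaliser = 0.45·0.6679 + 0.65·0.2257 + 0.85·0.1064; P(species X) ≈ 0.5590, P(species Y) ≈ 0.2729, P(species Z) ≈ 0.1681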